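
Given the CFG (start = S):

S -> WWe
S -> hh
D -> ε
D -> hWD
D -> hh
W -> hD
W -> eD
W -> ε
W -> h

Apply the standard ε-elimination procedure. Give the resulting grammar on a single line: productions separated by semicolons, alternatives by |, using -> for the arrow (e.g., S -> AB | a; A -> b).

S -> e | We | hh | WWe; D -> h | hD | hW | hh | hWD; W -> e | h | eD | hD

Nullable set: {D, W}.
S -> WWe: W, W nullable, giving WWe | We | e.
Drop D -> ε.
D -> hWD: W, D nullable, giving h | hD | hW | hWD.
Drop W -> ε.
W -> eD: D nullable, giving e | eD.
W -> hD: D nullable, giving h | hD.
Unchanged (no nullable symbols): S -> hh; D -> hh; W -> h.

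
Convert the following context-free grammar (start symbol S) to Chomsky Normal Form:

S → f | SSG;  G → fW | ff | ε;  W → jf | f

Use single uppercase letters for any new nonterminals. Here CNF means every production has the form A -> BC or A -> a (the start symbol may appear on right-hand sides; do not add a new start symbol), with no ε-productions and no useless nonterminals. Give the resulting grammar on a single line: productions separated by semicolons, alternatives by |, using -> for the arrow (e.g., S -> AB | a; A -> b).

S -> f | SC | SS; A -> f; B -> j; C -> SG; G -> AA | AW; W -> f | BA

Nullable: {G}; after ε-elimination: S -> f | SS | SSG; G -> fW | ff; W -> f | jf.
No unit productions to eliminate.
TERM: introduce A -> f, B -> j and substitute in every rule of length ≥2.
BIN: S -> SSG becomes S -> SC, C -> SG.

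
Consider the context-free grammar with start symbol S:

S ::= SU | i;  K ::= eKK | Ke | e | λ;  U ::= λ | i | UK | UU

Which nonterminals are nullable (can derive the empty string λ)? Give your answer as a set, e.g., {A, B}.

{K, U}

Directly nullable (have an ε-rule): {K, U}.
Not nullable: S — each has a terminal in every rule's right-hand side or depends on a non-nullable symbol.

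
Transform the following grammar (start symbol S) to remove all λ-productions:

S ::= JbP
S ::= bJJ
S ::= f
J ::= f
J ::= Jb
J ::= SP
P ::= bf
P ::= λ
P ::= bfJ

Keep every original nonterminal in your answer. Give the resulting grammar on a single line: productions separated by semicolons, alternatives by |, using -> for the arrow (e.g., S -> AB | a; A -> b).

S -> f | Jb | JbP | bJJ; J -> S | f | Jb | SP; P -> bf | bfJ

Nullable set: {P}.
S -> JbP: P nullable, giving Jb | JbP.
J -> SP: P nullable, giving S | SP.
Drop P -> λ.
Unchanged (no nullable symbols): S -> bJJ; S -> f; J -> Jb; J -> f; P -> bf; P -> bfJ.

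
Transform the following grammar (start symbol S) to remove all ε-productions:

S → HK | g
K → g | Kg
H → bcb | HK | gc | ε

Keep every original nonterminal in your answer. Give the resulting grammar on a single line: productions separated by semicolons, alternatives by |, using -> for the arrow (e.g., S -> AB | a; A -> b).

Nullable set: {H}.
S -> HK: H nullable, giving HK | K.
Drop H -> ε.
H -> HK: H nullable, giving HK | K.
Unchanged (no nullable symbols): S -> g; H -> bcb; H -> gc; K -> Kg; K -> g.

S -> K | g | HK; H -> K | HK | gc | bcb; K -> g | Kg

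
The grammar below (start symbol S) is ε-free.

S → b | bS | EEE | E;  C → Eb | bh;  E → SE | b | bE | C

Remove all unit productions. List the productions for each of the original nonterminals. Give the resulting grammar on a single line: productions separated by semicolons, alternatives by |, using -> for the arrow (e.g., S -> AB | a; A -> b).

Unit productions: E->C, S->E.
Unit pairs (A ⇒* B via units): (E,C), (S,C), (S,E).
S: inherits non-unit rules of {C, E, S} → EEE | Eb | SE | b | bE | bS | bh.
C: inherits non-unit rules of {C} → Eb | bh.
E: inherits non-unit rules of {C, E} → Eb | SE | b | bE | bh.

S -> b | Eb | SE | bE | bS | bh | EEE; C -> Eb | bh; E -> b | Eb | SE | bE | bh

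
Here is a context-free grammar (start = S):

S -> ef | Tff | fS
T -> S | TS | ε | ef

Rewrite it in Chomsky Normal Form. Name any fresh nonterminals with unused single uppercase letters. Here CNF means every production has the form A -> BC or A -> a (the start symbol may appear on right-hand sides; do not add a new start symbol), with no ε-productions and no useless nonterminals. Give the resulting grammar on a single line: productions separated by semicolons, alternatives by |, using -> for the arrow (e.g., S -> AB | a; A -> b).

Nullable: {T}; after ε-elimination: S -> ef | fS | ff | Tff; T -> S | TS | ef.
After unit-elimination: S -> ef | fS | ff | Tff; T -> TS | ef | fS | ff | Tff.
TERM: introduce B -> e, A -> f and substitute in every rule of length ≥2.
BIN: S -> TAA becomes S -> TC, C -> AA; T -> TAA becomes T -> TD, D -> AA.

S -> AA | AS | BA | TC; A -> f; B -> e; C -> AA; D -> AA; T -> AA | AS | BA | TD | TS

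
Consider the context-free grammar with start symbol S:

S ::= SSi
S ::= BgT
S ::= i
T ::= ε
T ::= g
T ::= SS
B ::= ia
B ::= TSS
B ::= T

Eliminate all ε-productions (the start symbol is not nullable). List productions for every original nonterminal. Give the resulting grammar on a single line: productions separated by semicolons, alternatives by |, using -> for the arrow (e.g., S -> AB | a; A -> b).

S -> g | i | Bg | gT | BgT | SSi; B -> T | SS | ia | TSS; T -> g | SS

Nullable set: {B, T}.
S -> BgT: B, T nullable, giving Bg | BgT | g | gT.
B -> T: T nullable, giving T.
B -> TSS: T nullable, giving SS | TSS.
Drop T -> ε.
Unchanged (no nullable symbols): S -> SSi; S -> i; B -> ia; T -> SS; T -> g.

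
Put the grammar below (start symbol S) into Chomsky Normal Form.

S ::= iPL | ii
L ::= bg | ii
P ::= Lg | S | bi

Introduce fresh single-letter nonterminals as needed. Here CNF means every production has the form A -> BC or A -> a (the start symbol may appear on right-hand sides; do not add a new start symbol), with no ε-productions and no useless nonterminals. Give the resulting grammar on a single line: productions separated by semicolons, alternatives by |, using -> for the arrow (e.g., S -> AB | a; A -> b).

S -> CC | CE; A -> b; B -> g; C -> i; D -> PL; E -> PL; L -> AB | CC; P -> AC | CC | CD | LB

No ε-productions.
After unit-elimination: S -> ii | iPL; L -> bg | ii; P -> Lg | bi | ii | iPL.
TERM: introduce A -> b, B -> g, C -> i and substitute in every rule of length ≥2.
BIN: P -> CPL becomes P -> CD, D -> PL; S -> CPL becomes S -> CE, E -> PL.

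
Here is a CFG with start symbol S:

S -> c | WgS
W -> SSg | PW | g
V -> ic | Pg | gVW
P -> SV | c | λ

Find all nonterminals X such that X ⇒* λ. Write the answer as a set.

{P}

Directly nullable (have an ε-rule): {P}.
Not nullable: S, V, W — each has a terminal in every rule's right-hand side or depends on a non-nullable symbol.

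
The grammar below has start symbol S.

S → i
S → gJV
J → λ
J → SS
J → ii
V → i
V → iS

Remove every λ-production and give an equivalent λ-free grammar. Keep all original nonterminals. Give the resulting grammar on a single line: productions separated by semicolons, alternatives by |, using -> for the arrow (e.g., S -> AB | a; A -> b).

S -> i | gV | gJV; J -> SS | ii; V -> i | iS

Nullable set: {J}.
S -> gJV: J nullable, giving gJV | gV.
Drop J -> λ.
Unchanged (no nullable symbols): S -> i; J -> SS; J -> ii; V -> i; V -> iS.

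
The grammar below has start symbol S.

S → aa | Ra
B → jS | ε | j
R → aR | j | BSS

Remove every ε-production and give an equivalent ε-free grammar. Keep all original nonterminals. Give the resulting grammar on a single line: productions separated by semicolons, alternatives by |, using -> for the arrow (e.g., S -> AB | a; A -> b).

Nullable set: {B}.
Drop B -> ε.
R -> BSS: B nullable, giving BSS | SS.
Unchanged (no nullable symbols): S -> Ra; S -> aa; B -> j; B -> jS; R -> aR; R -> j.

S -> Ra | aa; B -> j | jS; R -> j | SS | aR | BSS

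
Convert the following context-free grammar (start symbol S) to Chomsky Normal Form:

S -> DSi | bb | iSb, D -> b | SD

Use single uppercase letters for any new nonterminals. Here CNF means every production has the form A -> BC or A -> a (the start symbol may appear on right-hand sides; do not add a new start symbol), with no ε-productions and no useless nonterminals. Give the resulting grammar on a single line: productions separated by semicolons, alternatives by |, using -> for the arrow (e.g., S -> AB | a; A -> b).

No ε-productions.
No unit productions to eliminate.
TERM: introduce B -> b, A -> i and substitute in every rule of length ≥2.
BIN: S -> ASB becomes S -> AC, C -> SB; S -> DSA becomes S -> DE, E -> SA.

S -> AC | BB | DE; A -> i; B -> b; C -> SB; D -> b | SD; E -> SA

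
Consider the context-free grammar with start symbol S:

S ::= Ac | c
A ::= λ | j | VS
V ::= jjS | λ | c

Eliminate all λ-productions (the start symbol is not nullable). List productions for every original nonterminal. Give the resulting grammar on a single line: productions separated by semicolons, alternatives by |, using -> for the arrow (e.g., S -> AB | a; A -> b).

Nullable set: {A, V}.
S -> Ac: A nullable, giving Ac | c.
Drop A -> λ.
A -> VS: V nullable, giving S | VS.
Drop V -> λ.
Unchanged (no nullable symbols): S -> c; A -> j; V -> c; V -> jjS.

S -> c | Ac; A -> S | j | VS; V -> c | jjS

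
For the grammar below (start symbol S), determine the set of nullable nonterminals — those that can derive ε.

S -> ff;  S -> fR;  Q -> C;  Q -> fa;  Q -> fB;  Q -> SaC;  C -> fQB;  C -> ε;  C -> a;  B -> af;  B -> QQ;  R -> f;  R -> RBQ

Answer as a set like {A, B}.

Directly nullable (have an ε-rule): {C}.
Q is nullable via Q -> C (every symbol on the right is already known nullable).
B is nullable via B -> QQ (every symbol on the right is already known nullable).
Not nullable: R, S — each has a terminal in every rule's right-hand side or depends on a non-nullable symbol.

{B, C, Q}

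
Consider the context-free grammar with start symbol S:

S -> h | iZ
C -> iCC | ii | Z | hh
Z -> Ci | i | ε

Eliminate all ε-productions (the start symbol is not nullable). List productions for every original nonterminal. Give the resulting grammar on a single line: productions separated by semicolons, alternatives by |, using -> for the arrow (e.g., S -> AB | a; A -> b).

Nullable set: {C, Z}.
S -> iZ: Z nullable, giving i | iZ.
C -> Z: Z nullable, giving Z.
C -> iCC: C, C nullable, giving i | iC | iCC.
Drop Z -> ε.
Z -> Ci: C nullable, giving Ci | i.
Unchanged (no nullable symbols): S -> h; C -> hh; C -> ii; Z -> i.

S -> h | i | iZ; C -> Z | i | hh | iC | ii | iCC; Z -> i | Ci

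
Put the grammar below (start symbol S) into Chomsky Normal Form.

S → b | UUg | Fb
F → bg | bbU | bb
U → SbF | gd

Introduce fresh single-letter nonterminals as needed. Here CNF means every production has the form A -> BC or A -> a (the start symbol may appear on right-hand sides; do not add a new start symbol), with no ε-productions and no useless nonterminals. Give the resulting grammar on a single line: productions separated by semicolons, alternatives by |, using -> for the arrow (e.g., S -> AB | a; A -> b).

S -> b | FA | UE; A -> b; B -> g; C -> d; D -> AU; E -> UB; F -> AA | AB | AD; G -> AF; U -> BC | SG

No ε-productions.
No unit productions to eliminate.
TERM: introduce A -> b, C -> d, B -> g and substitute in every rule of length ≥2.
BIN: F -> AAU becomes F -> AD, D -> AU; S -> UUB becomes S -> UE, E -> UB; U -> SAF becomes U -> SG, G -> AF.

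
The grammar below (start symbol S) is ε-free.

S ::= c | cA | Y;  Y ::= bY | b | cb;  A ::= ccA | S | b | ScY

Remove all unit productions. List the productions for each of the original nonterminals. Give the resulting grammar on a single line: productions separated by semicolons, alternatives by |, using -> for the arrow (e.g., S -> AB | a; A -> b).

Unit productions: A->S, S->Y.
Unit pairs (A ⇒* B via units): (A,S), (A,Y), (S,Y).
S: inherits non-unit rules of {S, Y} → b | bY | c | cA | cb.
A: inherits non-unit rules of {A, S, Y} → ScY | b | bY | c | cA | cb | ccA.
Y: inherits non-unit rules of {Y} → b | bY | cb.

S -> b | c | bY | cA | cb; A -> b | c | bY | cA | cb | ScY | ccA; Y -> b | bY | cb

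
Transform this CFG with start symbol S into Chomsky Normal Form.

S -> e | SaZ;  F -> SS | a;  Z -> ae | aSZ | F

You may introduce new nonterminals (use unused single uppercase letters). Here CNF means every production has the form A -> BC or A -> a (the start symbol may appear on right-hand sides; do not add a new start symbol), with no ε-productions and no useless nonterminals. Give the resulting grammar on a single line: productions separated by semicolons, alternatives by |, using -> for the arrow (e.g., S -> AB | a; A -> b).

No ε-productions.
After unit-elimination: S -> e | SaZ; F -> a | SS; Z -> a | SS | ae | aSZ.
TERM: introduce A -> a, B -> e and substitute in every rule of length ≥2.
BIN: S -> SAZ becomes S -> SC, C -> AZ; Z -> ASZ becomes Z -> AD, D -> SZ.
Drop unreachable/unproductive: F.

S -> e | SC; A -> a; B -> e; C -> AZ; D -> SZ; Z -> a | AB | AD | SS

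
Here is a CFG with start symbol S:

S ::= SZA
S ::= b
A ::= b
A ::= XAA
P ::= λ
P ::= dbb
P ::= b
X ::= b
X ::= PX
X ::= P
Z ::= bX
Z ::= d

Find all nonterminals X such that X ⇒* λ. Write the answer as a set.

{P, X}

Directly nullable (have an ε-rule): {P}.
X is nullable via X -> P (every symbol on the right is already known nullable).
Not nullable: A, S, Z — each has a terminal in every rule's right-hand side or depends on a non-nullable symbol.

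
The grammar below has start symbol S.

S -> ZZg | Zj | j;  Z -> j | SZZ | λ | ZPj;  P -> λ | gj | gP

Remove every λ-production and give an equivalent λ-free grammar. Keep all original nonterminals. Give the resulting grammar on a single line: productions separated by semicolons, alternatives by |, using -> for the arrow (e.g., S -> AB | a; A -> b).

Nullable set: {P, Z}.
S -> ZZg: Z, Z nullable, giving ZZg | Zg | g.
S -> Zj: Z nullable, giving Zj | j.
Drop P -> λ.
P -> gP: P nullable, giving g | gP.
Drop Z -> λ.
Z -> SZZ: Z, Z nullable, giving S | SZ | SZZ.
Z -> ZPj: Z, P nullable, giving Pj | ZPj | Zj | j.
Unchanged (no nullable symbols): S -> j; P -> gj; Z -> j.

S -> g | j | Zg | Zj | ZZg; P -> g | gP | gj; Z -> S | j | Pj | SZ | Zj | SZZ | ZPj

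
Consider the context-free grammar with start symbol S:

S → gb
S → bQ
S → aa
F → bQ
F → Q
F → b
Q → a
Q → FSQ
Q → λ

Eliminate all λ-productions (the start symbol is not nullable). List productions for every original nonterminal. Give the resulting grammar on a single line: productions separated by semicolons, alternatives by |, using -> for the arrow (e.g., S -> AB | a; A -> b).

S -> b | aa | bQ | gb; F -> Q | b | bQ; Q -> S | a | FS | SQ | FSQ

Nullable set: {F, Q}.
S -> bQ: Q nullable, giving b | bQ.
F -> Q: Q nullable, giving Q.
F -> bQ: Q nullable, giving b | bQ.
Drop Q -> λ.
Q -> FSQ: F, Q nullable, giving FS | FSQ | S | SQ.
Unchanged (no nullable symbols): S -> aa; S -> gb; F -> b; Q -> a.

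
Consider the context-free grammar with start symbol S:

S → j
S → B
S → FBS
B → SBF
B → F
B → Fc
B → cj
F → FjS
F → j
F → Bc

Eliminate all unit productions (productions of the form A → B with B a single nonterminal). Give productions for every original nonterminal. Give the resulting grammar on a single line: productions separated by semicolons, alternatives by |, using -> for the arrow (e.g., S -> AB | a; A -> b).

Unit productions: B->F, S->B.
Unit pairs (A ⇒* B via units): (B,F), (S,B), (S,F).
S: inherits non-unit rules of {B, F, S} → Bc | FBS | Fc | FjS | SBF | cj | j.
B: inherits non-unit rules of {B, F} → Bc | Fc | FjS | SBF | cj | j.
F: inherits non-unit rules of {F} → Bc | FjS | j.

S -> j | Bc | Fc | cj | FBS | FjS | SBF; B -> j | Bc | Fc | cj | FjS | SBF; F -> j | Bc | FjS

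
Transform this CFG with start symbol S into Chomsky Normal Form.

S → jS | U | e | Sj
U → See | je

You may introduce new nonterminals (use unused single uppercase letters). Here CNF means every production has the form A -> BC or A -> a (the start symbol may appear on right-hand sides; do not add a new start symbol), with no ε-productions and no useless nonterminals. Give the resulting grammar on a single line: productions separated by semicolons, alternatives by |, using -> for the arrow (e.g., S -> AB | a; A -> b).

No ε-productions.
After unit-elimination: S -> e | Sj | jS | je | See; U -> je | See.
TERM: introduce A -> e, B -> j and substitute in every rule of length ≥2.
BIN: S -> SAA becomes S -> SC, C -> AA; U -> SAA becomes U -> SD, D -> AA.
Drop unreachable/unproductive: U.

S -> e | BA | BS | SB | SC; A -> e; B -> j; C -> AA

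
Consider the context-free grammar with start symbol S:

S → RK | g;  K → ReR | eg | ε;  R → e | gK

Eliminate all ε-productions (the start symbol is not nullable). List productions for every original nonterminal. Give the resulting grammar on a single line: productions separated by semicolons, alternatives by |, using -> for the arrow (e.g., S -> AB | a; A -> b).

S -> R | g | RK; K -> eg | ReR; R -> e | g | gK

Nullable set: {K}.
S -> RK: K nullable, giving R | RK.
Drop K -> ε.
R -> gK: K nullable, giving g | gK.
Unchanged (no nullable symbols): S -> g; K -> ReR; K -> eg; R -> e.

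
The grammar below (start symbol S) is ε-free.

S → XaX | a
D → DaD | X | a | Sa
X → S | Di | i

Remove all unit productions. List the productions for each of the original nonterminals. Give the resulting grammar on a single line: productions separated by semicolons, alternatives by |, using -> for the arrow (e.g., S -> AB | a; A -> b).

Unit productions: D->X, X->S.
Unit pairs (A ⇒* B via units): (D,S), (D,X), (X,S).
S: inherits non-unit rules of {S} → XaX | a.
D: inherits non-unit rules of {D, S, X} → DaD | Di | Sa | XaX | a | i.
X: inherits non-unit rules of {S, X} → Di | XaX | a | i.

S -> a | XaX; D -> a | i | Di | Sa | DaD | XaX; X -> a | i | Di | XaX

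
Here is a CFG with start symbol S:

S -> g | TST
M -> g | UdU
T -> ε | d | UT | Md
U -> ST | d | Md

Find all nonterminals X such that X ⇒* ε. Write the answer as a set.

Directly nullable (have an ε-rule): {T}.
Not nullable: M, S, U — each has a terminal in every rule's right-hand side or depends on a non-nullable symbol.

{T}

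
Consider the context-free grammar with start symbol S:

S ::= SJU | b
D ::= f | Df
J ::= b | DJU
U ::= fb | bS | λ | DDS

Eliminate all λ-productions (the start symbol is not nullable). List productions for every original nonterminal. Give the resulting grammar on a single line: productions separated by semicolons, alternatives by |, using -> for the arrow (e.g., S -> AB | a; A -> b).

S -> b | SJ | SJU; D -> f | Df; J -> b | DJ | DJU; U -> bS | fb | DDS

Nullable set: {U}.
S -> SJU: U nullable, giving SJ | SJU.
J -> DJU: U nullable, giving DJ | DJU.
Drop U -> λ.
Unchanged (no nullable symbols): S -> b; D -> Df; D -> f; J -> b; U -> DDS; U -> bS; U -> fb.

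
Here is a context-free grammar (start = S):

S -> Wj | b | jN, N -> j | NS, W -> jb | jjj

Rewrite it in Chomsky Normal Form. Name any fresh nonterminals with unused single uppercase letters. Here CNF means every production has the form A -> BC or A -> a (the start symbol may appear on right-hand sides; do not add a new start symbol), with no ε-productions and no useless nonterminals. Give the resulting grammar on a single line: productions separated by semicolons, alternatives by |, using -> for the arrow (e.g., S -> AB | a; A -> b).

No ε-productions.
No unit productions to eliminate.
TERM: introduce B -> b, A -> j and substitute in every rule of length ≥2.
BIN: W -> AAA becomes W -> AC, C -> AA.

S -> b | AN | WA; A -> j; B -> b; C -> AA; N -> j | NS; W -> AB | AC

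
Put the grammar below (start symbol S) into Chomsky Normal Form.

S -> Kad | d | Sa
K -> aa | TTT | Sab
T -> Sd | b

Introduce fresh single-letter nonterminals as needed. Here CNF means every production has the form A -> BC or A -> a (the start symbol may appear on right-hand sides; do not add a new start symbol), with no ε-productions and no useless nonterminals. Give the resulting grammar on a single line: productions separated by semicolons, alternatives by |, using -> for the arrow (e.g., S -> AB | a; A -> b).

No ε-productions.
No unit productions to eliminate.
TERM: introduce A -> a, B -> b, C -> d and substitute in every rule of length ≥2.
BIN: K -> SAB becomes K -> SD, D -> AB; K -> TTT becomes K -> TE, E -> TT; S -> KAC becomes S -> KF, F -> AC.

S -> d | KF | SA; A -> a; B -> b; C -> d; D -> AB; E -> TT; F -> AC; K -> AA | SD | TE; T -> b | SC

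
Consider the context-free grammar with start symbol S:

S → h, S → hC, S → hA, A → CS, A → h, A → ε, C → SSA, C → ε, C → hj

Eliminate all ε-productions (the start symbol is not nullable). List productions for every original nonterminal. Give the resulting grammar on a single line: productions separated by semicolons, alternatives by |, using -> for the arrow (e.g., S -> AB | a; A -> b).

Nullable set: {A, C}.
S -> hA: A nullable, giving h | hA.
S -> hC: C nullable, giving h | hC.
Drop A -> ε.
A -> CS: C nullable, giving CS | S.
Drop C -> ε.
C -> SSA: A nullable, giving SS | SSA.
Unchanged (no nullable symbols): S -> h; A -> h; C -> hj.

S -> h | hA | hC; A -> S | h | CS; C -> SS | hj | SSA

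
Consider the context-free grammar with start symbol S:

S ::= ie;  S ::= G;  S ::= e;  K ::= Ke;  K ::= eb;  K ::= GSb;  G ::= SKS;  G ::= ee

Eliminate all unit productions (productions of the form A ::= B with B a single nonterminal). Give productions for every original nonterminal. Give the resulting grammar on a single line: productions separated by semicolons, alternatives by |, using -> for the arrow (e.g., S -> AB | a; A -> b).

Unit productions: S->G.
Unit pairs (A ⇒* B via units): (S,G).
S: inherits non-unit rules of {G, S} → SKS | e | ee | ie.
G: inherits non-unit rules of {G} → SKS | ee.
K: inherits non-unit rules of {K} → GSb | Ke | eb.

S -> e | ee | ie | SKS; G -> ee | SKS; K -> Ke | eb | GSb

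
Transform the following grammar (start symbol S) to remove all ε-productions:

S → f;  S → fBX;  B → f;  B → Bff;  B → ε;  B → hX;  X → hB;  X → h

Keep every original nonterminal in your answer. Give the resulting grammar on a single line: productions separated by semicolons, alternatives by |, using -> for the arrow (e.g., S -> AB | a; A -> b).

Nullable set: {B}.
S -> fBX: B nullable, giving fBX | fX.
Drop B -> ε.
B -> Bff: B nullable, giving Bff | ff.
X -> hB: B nullable, giving h | hB.
Unchanged (no nullable symbols): S -> f; B -> f; B -> hX; X -> h.

S -> f | fX | fBX; B -> f | ff | hX | Bff; X -> h | hB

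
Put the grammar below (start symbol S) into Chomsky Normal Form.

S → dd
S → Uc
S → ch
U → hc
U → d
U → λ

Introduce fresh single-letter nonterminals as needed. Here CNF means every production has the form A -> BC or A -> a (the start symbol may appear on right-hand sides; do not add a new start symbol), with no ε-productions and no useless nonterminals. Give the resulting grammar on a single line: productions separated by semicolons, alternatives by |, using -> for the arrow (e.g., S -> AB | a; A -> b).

Nullable: {U}; after ε-elimination: S -> c | Uc | ch | dd; U -> d | hc.
No unit productions to eliminate.
TERM: introduce A -> c, C -> d, B -> h and substitute in every rule of length ≥2.

S -> c | AB | CC | UA; A -> c; B -> h; C -> d; U -> d | BA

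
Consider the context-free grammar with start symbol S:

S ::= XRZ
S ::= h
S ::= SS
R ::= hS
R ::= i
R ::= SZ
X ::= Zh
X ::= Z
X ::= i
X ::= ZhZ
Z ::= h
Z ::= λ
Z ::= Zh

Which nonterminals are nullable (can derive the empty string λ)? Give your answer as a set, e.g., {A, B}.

{X, Z}

Directly nullable (have an ε-rule): {Z}.
X is nullable via X -> Z (every symbol on the right is already known nullable).
Not nullable: R, S — each has a terminal in every rule's right-hand side or depends on a non-nullable symbol.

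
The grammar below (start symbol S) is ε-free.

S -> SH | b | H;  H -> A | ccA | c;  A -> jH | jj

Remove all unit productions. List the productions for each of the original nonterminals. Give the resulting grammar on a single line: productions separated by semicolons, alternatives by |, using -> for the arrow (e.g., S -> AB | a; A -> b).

S -> b | c | SH | jH | jj | ccA; A -> jH | jj; H -> c | jH | jj | ccA

Unit productions: H->A, S->H.
Unit pairs (A ⇒* B via units): (H,A), (S,A), (S,H).
S: inherits non-unit rules of {A, H, S} → SH | b | c | ccA | jH | jj.
A: inherits non-unit rules of {A} → jH | jj.
H: inherits non-unit rules of {A, H} → c | ccA | jH | jj.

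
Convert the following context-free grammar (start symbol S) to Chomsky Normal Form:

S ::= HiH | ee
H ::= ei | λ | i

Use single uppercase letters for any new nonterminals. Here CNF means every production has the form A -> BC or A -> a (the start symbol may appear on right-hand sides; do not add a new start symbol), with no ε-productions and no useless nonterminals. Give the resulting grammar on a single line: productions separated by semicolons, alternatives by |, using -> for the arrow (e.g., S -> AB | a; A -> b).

Nullable: {H}; after ε-elimination: S -> i | Hi | ee | iH | HiH; H -> i | ei.
No unit productions to eliminate.
TERM: introduce A -> e, B -> i and substitute in every rule of length ≥2.
BIN: S -> HBH becomes S -> HC, C -> BH.

S -> i | AA | BH | HB | HC; A -> e; B -> i; C -> BH; H -> i | AB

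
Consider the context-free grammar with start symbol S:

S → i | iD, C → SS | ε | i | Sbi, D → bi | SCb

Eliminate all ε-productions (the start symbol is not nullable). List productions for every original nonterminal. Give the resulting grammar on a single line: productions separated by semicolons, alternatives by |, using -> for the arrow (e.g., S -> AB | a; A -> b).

S -> i | iD; C -> i | SS | Sbi; D -> Sb | bi | SCb

Nullable set: {C}.
Drop C -> ε.
D -> SCb: C nullable, giving SCb | Sb.
Unchanged (no nullable symbols): S -> i; S -> iD; C -> SS; C -> Sbi; C -> i; D -> bi.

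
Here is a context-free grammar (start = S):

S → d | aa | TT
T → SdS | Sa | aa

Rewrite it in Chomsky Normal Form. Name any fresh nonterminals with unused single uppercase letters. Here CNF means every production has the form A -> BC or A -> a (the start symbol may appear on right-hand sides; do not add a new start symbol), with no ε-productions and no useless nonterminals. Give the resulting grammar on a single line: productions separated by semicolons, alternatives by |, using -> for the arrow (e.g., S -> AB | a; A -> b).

No ε-productions.
No unit productions to eliminate.
TERM: introduce A -> a, B -> d and substitute in every rule of length ≥2.
BIN: T -> SBS becomes T -> SC, C -> BS.

S -> d | AA | TT; A -> a; B -> d; C -> BS; T -> AA | SA | SC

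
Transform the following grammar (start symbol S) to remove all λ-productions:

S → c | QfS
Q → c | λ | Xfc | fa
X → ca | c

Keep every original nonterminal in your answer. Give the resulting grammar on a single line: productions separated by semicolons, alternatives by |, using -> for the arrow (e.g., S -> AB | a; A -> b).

Nullable set: {Q}.
S -> QfS: Q nullable, giving QfS | fS.
Drop Q -> λ.
Unchanged (no nullable symbols): S -> c; Q -> Xfc; Q -> c; Q -> fa; X -> c; X -> ca.

S -> c | fS | QfS; Q -> c | fa | Xfc; X -> c | ca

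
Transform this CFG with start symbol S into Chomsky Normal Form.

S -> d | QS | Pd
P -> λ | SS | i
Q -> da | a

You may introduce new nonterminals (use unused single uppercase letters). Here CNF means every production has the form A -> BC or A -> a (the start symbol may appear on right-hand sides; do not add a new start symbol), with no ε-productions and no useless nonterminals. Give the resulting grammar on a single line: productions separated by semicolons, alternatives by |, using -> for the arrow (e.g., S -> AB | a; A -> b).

Nullable: {P}; after ε-elimination: S -> d | Pd | QS; P -> i | SS; Q -> a | da.
No unit productions to eliminate.
TERM: introduce B -> a, A -> d and substitute in every rule of length ≥2.

S -> d | PA | QS; A -> d; B -> a; P -> i | SS; Q -> a | AB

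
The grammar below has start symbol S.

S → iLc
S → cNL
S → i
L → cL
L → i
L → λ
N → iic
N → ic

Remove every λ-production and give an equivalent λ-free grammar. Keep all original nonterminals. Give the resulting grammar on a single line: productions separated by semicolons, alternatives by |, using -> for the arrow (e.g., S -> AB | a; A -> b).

Nullable set: {L}.
S -> cNL: L nullable, giving cN | cNL.
S -> iLc: L nullable, giving iLc | ic.
Drop L -> λ.
L -> cL: L nullable, giving c | cL.
Unchanged (no nullable symbols): S -> i; L -> i; N -> ic; N -> iic.

S -> i | cN | ic | cNL | iLc; L -> c | i | cL; N -> ic | iic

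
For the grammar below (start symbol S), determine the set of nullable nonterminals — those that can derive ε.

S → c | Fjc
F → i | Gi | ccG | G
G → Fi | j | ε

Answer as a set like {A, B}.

{F, G}

Directly nullable (have an ε-rule): {G}.
F is nullable via F -> G (every symbol on the right is already known nullable).
Not nullable: S — each has a terminal in every rule's right-hand side or depends on a non-nullable symbol.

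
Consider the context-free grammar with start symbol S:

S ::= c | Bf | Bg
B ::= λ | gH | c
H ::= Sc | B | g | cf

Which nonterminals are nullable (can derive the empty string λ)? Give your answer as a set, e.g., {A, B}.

{B, H}

Directly nullable (have an ε-rule): {B}.
H is nullable via H -> B (every symbol on the right is already known nullable).
Not nullable: S — each has a terminal in every rule's right-hand side or depends on a non-nullable symbol.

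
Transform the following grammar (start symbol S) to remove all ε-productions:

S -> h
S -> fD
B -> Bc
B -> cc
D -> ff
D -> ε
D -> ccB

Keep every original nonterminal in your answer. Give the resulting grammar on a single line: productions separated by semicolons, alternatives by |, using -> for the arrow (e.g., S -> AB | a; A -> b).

Nullable set: {D}.
S -> fD: D nullable, giving f | fD.
Drop D -> ε.
Unchanged (no nullable symbols): S -> h; B -> Bc; B -> cc; D -> ccB; D -> ff.

S -> f | h | fD; B -> Bc | cc; D -> ff | ccB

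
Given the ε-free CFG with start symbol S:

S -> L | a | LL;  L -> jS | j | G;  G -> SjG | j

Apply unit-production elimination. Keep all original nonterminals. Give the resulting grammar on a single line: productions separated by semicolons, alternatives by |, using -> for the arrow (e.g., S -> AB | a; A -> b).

Unit productions: L->G, S->L.
Unit pairs (A ⇒* B via units): (L,G), (S,G), (S,L).
S: inherits non-unit rules of {G, L, S} → LL | SjG | a | j | jS.
G: inherits non-unit rules of {G} → SjG | j.
L: inherits non-unit rules of {G, L} → SjG | j | jS.

S -> a | j | LL | jS | SjG; G -> j | SjG; L -> j | jS | SjG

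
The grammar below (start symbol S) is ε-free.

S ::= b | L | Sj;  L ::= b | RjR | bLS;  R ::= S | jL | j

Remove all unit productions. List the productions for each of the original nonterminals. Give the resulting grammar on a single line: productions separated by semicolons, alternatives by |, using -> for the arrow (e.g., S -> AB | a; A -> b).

Unit productions: R->S, S->L.
Unit pairs (A ⇒* B via units): (R,L), (R,S), (S,L).
S: inherits non-unit rules of {L, S} → RjR | Sj | b | bLS.
L: inherits non-unit rules of {L} → RjR | b | bLS.
R: inherits non-unit rules of {L, R, S} → RjR | Sj | b | bLS | j | jL.

S -> b | Sj | RjR | bLS; L -> b | RjR | bLS; R -> b | j | Sj | jL | RjR | bLS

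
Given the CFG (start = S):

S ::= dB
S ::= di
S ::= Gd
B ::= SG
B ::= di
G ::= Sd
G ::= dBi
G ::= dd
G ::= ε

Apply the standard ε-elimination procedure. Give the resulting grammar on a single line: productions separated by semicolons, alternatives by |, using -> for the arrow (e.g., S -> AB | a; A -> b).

Nullable set: {G}.
S -> Gd: G nullable, giving Gd | d.
B -> SG: G nullable, giving S | SG.
Drop G -> ε.
Unchanged (no nullable symbols): S -> dB; S -> di; B -> di; G -> Sd; G -> dBi; G -> dd.

S -> d | Gd | dB | di; B -> S | SG | di; G -> Sd | dd | dBi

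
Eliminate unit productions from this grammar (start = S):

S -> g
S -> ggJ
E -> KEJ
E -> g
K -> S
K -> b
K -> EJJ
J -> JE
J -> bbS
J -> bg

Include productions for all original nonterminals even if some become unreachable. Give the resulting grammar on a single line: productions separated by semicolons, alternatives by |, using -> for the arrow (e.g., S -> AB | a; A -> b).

S -> g | ggJ; E -> g | KEJ; J -> JE | bg | bbS; K -> b | g | EJJ | ggJ

Unit productions: K->S.
Unit pairs (A ⇒* B via units): (K,S).
S: inherits non-unit rules of {S} → g | ggJ.
E: inherits non-unit rules of {E} → KEJ | g.
J: inherits non-unit rules of {J} → JE | bbS | bg.
K: inherits non-unit rules of {K, S} → EJJ | b | g | ggJ.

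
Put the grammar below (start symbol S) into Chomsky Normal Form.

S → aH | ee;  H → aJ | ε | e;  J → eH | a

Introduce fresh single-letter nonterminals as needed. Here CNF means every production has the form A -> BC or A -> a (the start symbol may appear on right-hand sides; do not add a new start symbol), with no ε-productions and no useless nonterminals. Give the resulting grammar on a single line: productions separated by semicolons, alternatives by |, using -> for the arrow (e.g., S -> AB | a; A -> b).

Nullable: {H}; after ε-elimination: S -> a | aH | ee; H -> e | aJ; J -> a | e | eH.
No unit productions to eliminate.
TERM: introduce A -> a, B -> e and substitute in every rule of length ≥2.

S -> a | AH | BB; A -> a; B -> e; H -> e | AJ; J -> a | e | BH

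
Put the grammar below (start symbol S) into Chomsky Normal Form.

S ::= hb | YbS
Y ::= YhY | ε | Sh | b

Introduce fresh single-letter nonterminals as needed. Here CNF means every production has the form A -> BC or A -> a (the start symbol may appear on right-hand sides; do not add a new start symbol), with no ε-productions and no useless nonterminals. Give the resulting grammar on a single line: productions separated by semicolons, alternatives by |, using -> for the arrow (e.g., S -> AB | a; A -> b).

Nullable: {Y}; after ε-elimination: S -> bS | hb | YbS; Y -> b | h | Sh | Yh | hY | YhY.
No unit productions to eliminate.
TERM: introduce A -> b, B -> h and substitute in every rule of length ≥2.
BIN: S -> YAS becomes S -> YC, C -> AS; Y -> YBY becomes Y -> YD, D -> BY.

S -> AS | BA | YC; A -> b; B -> h; C -> AS; D -> BY; Y -> b | h | BY | SB | YB | YD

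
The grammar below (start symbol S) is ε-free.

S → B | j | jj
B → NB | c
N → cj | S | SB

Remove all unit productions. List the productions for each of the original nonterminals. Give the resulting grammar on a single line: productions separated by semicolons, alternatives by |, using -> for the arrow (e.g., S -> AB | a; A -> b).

Unit productions: N->S, S->B.
Unit pairs (A ⇒* B via units): (N,B), (N,S), (S,B).
S: inherits non-unit rules of {B, S} → NB | c | j | jj.
B: inherits non-unit rules of {B} → NB | c.
N: inherits non-unit rules of {B, N, S} → NB | SB | c | cj | j | jj.

S -> c | j | NB | jj; B -> c | NB; N -> c | j | NB | SB | cj | jj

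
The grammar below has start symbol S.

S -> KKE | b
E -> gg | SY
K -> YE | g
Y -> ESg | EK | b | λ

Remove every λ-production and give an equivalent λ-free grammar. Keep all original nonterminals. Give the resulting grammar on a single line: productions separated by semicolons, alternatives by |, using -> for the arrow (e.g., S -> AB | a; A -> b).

Nullable set: {Y}.
E -> SY: Y nullable, giving S | SY.
K -> YE: Y nullable, giving E | YE.
Drop Y -> λ.
Unchanged (no nullable symbols): S -> KKE; S -> b; E -> gg; K -> g; Y -> EK; Y -> ESg; Y -> b.

S -> b | KKE; E -> S | SY | gg; K -> E | g | YE; Y -> b | EK | ESg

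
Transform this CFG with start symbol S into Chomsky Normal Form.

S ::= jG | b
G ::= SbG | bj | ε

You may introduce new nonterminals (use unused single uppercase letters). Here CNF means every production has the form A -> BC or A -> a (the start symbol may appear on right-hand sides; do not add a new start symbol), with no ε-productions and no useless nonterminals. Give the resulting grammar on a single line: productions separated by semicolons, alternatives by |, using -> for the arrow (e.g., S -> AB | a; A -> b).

Nullable: {G}; after ε-elimination: S -> b | j | jG; G -> Sb | bj | SbG.
No unit productions to eliminate.
TERM: introduce A -> b, B -> j and substitute in every rule of length ≥2.
BIN: G -> SAG becomes G -> SC, C -> AG.

S -> b | j | BG; A -> b; B -> j; C -> AG; G -> AB | SA | SC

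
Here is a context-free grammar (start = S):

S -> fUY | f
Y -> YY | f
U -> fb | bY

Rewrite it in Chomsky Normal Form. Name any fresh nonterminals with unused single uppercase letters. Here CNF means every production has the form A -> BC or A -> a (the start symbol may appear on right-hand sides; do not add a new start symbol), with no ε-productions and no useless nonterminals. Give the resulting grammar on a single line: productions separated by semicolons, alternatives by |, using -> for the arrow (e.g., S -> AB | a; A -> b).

No ε-productions.
No unit productions to eliminate.
TERM: introduce B -> b, A -> f and substitute in every rule of length ≥2.
BIN: S -> AUY becomes S -> AC, C -> UY.

S -> f | AC; A -> f; B -> b; C -> UY; U -> AB | BY; Y -> f | YY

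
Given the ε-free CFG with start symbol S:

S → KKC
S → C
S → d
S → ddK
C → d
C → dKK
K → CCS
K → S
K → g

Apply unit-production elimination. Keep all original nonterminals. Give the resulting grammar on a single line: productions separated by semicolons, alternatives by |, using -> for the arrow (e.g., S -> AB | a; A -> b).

S -> d | KKC | dKK | ddK; C -> d | dKK; K -> d | g | CCS | KKC | dKK | ddK

Unit productions: K->S, S->C.
Unit pairs (A ⇒* B via units): (K,C), (K,S), (S,C).
S: inherits non-unit rules of {C, S} → KKC | d | dKK | ddK.
C: inherits non-unit rules of {C} → d | dKK.
K: inherits non-unit rules of {C, K, S} → CCS | KKC | d | dKK | ddK | g.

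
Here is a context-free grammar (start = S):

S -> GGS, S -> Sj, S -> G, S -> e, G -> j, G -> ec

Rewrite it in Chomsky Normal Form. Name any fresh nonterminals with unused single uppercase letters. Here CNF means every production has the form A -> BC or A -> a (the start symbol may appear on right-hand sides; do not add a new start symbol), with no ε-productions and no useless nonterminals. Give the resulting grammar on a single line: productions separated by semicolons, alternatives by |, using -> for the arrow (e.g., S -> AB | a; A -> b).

S -> e | j | AB | GD | SC; A -> e; B -> c; C -> j; D -> GS; G -> j | AB

No ε-productions.
After unit-elimination: S -> e | j | Sj | ec | GGS; G -> j | ec.
TERM: introduce B -> c, A -> e, C -> j and substitute in every rule of length ≥2.
BIN: S -> GGS becomes S -> GD, D -> GS.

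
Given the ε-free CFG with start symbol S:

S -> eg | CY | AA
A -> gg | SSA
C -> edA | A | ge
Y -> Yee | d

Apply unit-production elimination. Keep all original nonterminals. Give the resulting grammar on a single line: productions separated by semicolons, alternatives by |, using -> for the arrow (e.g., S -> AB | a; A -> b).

S -> AA | CY | eg; A -> gg | SSA; C -> ge | gg | SSA | edA; Y -> d | Yee

Unit productions: C->A.
Unit pairs (A ⇒* B via units): (C,A).
S: inherits non-unit rules of {S} → AA | CY | eg.
A: inherits non-unit rules of {A} → SSA | gg.
C: inherits non-unit rules of {A, C} → SSA | edA | ge | gg.
Y: inherits non-unit rules of {Y} → Yee | d.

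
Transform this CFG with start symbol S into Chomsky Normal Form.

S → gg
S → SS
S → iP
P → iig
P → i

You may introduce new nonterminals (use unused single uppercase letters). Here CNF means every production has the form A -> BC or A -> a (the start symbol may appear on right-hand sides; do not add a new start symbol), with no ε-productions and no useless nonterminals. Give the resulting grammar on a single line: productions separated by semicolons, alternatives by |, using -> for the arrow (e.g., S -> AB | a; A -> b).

No ε-productions.
No unit productions to eliminate.
TERM: introduce B -> g, A -> i and substitute in every rule of length ≥2.
BIN: P -> AAB becomes P -> AC, C -> AB.

S -> AP | BB | SS; A -> i; B -> g; C -> AB; P -> i | AC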